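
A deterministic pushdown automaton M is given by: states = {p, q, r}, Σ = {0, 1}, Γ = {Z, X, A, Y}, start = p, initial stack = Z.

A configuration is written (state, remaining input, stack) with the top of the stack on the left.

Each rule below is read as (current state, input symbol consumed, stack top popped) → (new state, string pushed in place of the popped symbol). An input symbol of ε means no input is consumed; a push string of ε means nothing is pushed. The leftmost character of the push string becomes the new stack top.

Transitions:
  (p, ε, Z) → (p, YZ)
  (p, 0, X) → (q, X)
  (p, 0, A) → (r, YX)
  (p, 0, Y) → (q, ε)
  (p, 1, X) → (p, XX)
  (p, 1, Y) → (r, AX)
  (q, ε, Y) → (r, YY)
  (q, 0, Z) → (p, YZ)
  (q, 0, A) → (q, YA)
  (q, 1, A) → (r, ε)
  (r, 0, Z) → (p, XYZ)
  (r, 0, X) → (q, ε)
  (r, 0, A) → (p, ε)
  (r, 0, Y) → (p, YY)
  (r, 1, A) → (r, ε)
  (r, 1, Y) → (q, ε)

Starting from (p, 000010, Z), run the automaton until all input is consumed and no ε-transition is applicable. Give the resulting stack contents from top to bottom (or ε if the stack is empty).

(p, 000010, Z)
  ε-move, top Z: go to p, push YZ → (p, 000010, YZ)
  read 0, top Y: go to q, push ε → (q, 00010, Z)
  read 0, top Z: go to p, push YZ → (p, 0010, YZ)
  read 0, top Y: go to q, push ε → (q, 010, Z)
  read 0, top Z: go to p, push YZ → (p, 10, YZ)
  read 1, top Y: go to r, push AX → (r, 0, AXZ)
  read 0, top A: go to p, push ε → (p, ε, XZ)
All input consumed in state p with stack XZ.

XZ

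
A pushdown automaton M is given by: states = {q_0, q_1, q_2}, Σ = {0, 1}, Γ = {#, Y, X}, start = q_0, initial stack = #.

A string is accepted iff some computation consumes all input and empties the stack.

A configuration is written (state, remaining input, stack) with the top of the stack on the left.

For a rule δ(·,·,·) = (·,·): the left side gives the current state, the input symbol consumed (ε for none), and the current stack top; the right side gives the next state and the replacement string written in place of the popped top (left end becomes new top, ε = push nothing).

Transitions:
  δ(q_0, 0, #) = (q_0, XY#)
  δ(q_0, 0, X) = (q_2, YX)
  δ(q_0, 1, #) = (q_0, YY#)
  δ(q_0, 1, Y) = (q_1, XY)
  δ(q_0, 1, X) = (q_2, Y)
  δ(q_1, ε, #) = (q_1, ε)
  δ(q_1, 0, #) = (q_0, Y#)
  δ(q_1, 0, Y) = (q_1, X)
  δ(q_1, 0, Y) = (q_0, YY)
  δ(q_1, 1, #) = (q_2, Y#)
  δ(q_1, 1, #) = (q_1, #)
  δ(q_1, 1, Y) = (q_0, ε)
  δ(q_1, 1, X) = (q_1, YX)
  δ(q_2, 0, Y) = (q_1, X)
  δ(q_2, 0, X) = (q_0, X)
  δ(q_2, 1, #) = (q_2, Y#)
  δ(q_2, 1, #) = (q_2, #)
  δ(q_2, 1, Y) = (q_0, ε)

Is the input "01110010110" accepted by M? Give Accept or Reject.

Reject

No computation consumes all input and empties the stack.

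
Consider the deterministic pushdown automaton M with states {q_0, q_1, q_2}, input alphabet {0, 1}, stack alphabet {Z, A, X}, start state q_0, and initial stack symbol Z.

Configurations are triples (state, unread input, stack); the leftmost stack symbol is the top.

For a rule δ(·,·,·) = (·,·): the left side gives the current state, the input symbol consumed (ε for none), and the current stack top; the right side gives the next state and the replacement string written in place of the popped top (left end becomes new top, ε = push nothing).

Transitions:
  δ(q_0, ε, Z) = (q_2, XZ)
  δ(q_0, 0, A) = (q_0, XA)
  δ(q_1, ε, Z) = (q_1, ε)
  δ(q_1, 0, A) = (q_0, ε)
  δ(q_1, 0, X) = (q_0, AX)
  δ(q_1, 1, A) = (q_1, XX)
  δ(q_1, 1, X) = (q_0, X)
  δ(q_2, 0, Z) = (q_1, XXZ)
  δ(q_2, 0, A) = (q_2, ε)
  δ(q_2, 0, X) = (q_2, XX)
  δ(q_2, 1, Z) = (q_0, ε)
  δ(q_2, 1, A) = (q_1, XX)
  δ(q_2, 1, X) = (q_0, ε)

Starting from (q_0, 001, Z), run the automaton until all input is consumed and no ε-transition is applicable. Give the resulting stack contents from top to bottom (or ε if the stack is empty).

XXZ

(q_0, 001, Z) ⊢ (q_2, 001, XZ) ⊢ (q_2, 01, XXZ) ⊢ (q_2, 1, XXXZ) ⊢ (q_0, ε, XXZ)
All input consumed in state q_0 with stack XXZ.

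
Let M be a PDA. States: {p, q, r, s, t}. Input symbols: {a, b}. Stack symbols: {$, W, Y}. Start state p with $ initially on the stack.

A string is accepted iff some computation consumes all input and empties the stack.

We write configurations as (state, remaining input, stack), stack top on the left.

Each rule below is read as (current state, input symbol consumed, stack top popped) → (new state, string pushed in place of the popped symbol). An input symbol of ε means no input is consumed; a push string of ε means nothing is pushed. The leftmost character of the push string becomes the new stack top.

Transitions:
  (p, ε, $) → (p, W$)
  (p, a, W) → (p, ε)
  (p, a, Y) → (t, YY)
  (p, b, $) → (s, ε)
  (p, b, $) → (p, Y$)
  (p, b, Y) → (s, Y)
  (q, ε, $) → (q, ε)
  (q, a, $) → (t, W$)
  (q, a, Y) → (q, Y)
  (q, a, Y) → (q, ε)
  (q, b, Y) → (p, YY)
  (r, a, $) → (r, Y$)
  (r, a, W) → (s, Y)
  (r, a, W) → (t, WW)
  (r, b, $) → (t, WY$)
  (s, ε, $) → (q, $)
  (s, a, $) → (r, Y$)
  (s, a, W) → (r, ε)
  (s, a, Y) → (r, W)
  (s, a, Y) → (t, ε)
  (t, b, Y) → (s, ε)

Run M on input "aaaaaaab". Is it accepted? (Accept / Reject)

Accept

One accepting computation: (p, aaaaaaab, $) ⊢ (p, aaaaaaab, W$) ⊢ (p, aaaaaab, $) ⊢ (p, aaaaaab, W$) ⊢ (p, aaaaab, $) ⊢ (p, aaaaab, W$) ⊢ (p, aaaab, $) ⊢ (p, aaaab, W$) ⊢ (p, aaab, $) ⊢ (p, aaab, W$) ⊢ (p, aab, $) ⊢ (p, aab, W$) ⊢ (p, ab, $) ⊢ (p, ab, W$) ⊢ (p, b, $) ⊢ (s, ε, ε)
All input consumed and the stack is empty.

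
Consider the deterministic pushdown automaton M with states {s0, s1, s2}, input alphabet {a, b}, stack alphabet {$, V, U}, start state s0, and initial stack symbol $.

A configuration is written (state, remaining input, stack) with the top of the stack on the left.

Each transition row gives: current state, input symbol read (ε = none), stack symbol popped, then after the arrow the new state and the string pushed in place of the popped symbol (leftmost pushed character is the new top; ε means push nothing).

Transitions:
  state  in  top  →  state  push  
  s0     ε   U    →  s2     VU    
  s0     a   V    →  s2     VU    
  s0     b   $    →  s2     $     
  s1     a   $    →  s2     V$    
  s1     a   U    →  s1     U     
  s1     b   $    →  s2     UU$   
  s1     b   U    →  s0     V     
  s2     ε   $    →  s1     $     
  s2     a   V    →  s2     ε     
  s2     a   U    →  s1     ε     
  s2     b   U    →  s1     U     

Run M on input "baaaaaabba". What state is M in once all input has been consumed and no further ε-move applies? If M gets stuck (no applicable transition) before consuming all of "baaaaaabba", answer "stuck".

(s0, baaaaaabba, $)
  read b, top $: go to s2, push $ → (s2, aaaaaabba, $)
  ε-move, top $: go to s1, push $ → (s1, aaaaaabba, $)
  read a, top $: go to s2, push V$ → (s2, aaaaabba, V$)
  read a, top V: go to s2, push ε → (s2, aaaabba, $)
  ε-move, top $: go to s1, push $ → (s1, aaaabba, $)
  read a, top $: go to s2, push V$ → (s2, aaabba, V$)
  read a, top V: go to s2, push ε → (s2, aabba, $)
  ε-move, top $: go to s1, push $ → (s1, aabba, $)
  read a, top $: go to s2, push V$ → (s2, abba, V$)
  read a, top V: go to s2, push ε → (s2, bba, $)
  ε-move, top $: go to s1, push $ → (s1, bba, $)
  read b, top $: go to s2, push UU$ → (s2, ba, UU$)
  read b, top U: go to s1, push U → (s1, a, UU$)
  read a, top U: go to s1, push U → (s1, ε, UU$)
All input consumed; M is in state s1.

s1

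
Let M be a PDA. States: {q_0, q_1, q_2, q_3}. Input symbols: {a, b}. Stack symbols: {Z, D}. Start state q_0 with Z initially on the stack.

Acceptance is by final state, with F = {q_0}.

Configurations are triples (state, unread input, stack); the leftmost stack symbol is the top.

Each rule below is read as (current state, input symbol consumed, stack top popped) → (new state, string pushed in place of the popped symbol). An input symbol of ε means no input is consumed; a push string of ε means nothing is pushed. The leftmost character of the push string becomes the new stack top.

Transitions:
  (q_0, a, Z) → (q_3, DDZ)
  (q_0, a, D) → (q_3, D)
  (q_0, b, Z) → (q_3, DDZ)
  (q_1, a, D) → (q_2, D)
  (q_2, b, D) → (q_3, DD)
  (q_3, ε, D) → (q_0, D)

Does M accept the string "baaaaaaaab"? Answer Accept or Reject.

Reject

No computation consumes all input and reaches a final state.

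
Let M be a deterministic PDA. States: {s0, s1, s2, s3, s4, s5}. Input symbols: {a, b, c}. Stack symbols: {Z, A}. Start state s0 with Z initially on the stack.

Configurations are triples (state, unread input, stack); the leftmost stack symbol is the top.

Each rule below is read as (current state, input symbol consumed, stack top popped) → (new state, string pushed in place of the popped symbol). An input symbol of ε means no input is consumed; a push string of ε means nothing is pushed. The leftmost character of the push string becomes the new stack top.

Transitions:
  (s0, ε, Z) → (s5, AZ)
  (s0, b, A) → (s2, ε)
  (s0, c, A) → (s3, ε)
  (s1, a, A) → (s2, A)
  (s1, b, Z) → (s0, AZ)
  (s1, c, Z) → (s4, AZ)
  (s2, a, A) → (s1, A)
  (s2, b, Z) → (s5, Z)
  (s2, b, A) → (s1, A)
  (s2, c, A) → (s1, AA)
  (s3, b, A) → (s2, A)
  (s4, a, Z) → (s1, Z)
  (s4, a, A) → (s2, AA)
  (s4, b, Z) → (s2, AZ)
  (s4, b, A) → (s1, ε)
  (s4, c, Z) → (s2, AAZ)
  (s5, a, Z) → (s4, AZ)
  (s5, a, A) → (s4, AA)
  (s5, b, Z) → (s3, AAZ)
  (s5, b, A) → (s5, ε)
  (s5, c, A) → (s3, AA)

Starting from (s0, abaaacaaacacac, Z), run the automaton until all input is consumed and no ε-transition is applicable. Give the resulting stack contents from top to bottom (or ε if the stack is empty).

(s0, abaaacaaacacac, Z) ⊢ (s5, abaaacaaacacac, AZ) ⊢ (s4, baaacaaacacac, AAZ) ⊢ (s1, aaacaaacacac, AZ) ⊢ (s2, aacaaacacac, AZ) ⊢ (s1, acaaacacac, AZ) ⊢ (s2, caaacacac, AZ) ⊢ (s1, aaacacac, AAZ) ⊢ (s2, aacacac, AAZ) ⊢ (s1, acacac, AAZ) ⊢ (s2, cacac, AAZ) ⊢ (s1, acac, AAAZ) ⊢ (s2, cac, AAAZ) ⊢ (s1, ac, AAAAZ) ⊢ (s2, c, AAAAZ) ⊢ (s1, ε, AAAAAZ)
All input consumed in state s1 with stack AAAAAZ.

AAAAAZ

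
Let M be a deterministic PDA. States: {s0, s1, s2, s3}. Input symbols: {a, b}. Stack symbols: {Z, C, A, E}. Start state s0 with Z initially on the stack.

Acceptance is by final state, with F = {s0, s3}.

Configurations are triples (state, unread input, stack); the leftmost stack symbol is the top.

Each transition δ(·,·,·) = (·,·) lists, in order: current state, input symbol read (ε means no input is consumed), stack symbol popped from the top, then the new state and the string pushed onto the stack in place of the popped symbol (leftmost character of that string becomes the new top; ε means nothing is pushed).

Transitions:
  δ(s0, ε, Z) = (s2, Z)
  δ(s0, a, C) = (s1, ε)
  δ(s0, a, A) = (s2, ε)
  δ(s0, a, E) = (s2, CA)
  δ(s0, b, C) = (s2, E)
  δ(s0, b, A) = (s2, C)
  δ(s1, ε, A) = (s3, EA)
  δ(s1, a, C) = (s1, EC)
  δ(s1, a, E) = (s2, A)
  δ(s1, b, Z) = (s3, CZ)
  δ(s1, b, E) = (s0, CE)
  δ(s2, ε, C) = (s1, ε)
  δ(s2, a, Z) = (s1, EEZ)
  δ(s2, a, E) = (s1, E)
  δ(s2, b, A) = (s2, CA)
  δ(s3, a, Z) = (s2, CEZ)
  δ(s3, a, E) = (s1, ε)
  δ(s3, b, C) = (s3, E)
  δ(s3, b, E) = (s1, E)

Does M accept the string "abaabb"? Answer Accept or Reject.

Reject

(s0, abaabb, Z)
  ε-move, top Z: go to s2, push Z → (s2, abaabb, Z)
  read a, top Z: go to s1, push EEZ → (s1, baabb, EEZ)
  read b, top E: go to s0, push CE → (s0, aabb, CEEZ)
  read a, top C: go to s1, push ε → (s1, abb, EEZ)
  read a, top E: go to s2, push A → (s2, bb, AEZ)
  read b, top A: go to s2, push CA → (s2, b, CAEZ)
  ε-move, top C: go to s1, push ε → (s1, b, AEZ)
  ε-move, top A: go to s3, push EA → (s3, b, EAEZ)
  read b, top E: go to s1, push E → (s1, ε, EAEZ)
All input consumed; state s1 ∉ F and no further ε-move applies.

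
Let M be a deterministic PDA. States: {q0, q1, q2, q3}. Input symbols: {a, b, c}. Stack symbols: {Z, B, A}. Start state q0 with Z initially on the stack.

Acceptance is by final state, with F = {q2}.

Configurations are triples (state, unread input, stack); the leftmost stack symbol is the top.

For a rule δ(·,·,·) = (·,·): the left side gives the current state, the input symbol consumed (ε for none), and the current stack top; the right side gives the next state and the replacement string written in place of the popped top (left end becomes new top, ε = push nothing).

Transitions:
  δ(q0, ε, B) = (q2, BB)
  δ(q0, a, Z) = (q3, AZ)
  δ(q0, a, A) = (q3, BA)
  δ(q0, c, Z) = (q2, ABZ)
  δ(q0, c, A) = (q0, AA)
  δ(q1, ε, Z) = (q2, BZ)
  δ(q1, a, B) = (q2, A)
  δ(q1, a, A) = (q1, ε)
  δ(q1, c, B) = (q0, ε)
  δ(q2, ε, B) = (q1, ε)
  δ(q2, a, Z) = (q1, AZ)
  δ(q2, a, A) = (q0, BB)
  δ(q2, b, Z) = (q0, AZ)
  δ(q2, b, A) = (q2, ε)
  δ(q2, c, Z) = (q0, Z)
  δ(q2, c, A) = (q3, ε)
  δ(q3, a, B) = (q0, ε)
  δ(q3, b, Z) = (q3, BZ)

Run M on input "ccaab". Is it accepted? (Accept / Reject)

(q0, ccaab, Z)
  read c, top Z: go to q2, push ABZ → (q2, caab, ABZ)
  read c, top A: go to q3, push ε → (q3, aab, BZ)
  read a, top B: go to q0, push ε → (q0, ab, Z)
  read a, top Z: go to q3, push AZ → (q3, b, AZ)
No transition applies at (q3, b, AZ); input not fully consumed.

Reject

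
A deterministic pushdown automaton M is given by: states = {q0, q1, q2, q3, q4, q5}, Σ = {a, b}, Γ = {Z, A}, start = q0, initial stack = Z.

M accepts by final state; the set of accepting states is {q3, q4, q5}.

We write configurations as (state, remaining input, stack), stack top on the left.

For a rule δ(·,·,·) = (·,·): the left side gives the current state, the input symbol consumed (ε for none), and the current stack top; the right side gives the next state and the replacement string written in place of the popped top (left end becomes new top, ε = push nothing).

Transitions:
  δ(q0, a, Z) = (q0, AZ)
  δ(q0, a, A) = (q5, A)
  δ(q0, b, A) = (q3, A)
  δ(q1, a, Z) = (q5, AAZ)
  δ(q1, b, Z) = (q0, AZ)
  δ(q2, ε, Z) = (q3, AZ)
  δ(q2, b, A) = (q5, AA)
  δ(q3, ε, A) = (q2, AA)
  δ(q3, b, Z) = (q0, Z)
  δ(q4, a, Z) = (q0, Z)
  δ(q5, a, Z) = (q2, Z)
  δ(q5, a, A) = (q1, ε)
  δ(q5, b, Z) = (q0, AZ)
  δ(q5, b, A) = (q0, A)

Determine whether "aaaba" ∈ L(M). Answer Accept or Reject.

(q0, aaaba, Z)
  read a, top Z: go to q0, push AZ → (q0, aaba, AZ)
  read a, top A: go to q5, push A → (q5, aba, AZ)
  read a, top A: go to q1, push ε → (q1, ba, Z)
  read b, top Z: go to q0, push AZ → (q0, a, AZ)
  read a, top A: go to q5, push A → (q5, ε, AZ)
All input consumed; state q5 ∈ F.

Accept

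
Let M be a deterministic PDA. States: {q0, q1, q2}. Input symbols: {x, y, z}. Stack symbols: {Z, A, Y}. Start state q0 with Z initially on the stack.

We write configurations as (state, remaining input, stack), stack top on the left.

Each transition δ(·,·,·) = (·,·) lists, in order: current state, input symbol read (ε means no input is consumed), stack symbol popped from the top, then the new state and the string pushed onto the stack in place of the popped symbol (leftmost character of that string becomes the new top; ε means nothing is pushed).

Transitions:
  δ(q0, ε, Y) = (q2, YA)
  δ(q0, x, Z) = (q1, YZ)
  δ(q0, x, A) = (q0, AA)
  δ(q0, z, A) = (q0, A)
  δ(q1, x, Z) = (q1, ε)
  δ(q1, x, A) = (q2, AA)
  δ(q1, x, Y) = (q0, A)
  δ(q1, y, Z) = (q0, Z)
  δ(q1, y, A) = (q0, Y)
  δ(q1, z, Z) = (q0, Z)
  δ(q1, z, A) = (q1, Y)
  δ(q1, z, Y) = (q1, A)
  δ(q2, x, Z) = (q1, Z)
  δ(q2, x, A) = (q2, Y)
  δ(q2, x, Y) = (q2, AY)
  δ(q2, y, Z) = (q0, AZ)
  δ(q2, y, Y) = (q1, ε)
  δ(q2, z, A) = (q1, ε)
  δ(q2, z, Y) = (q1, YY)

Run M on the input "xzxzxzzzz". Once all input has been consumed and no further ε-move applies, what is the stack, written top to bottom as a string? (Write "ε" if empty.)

YZ

(q0, xzxzxzzzz, Z) ⊢ (q1, zxzxzzzz, YZ) ⊢ (q1, xzxzzzz, AZ) ⊢ (q2, zxzzzz, AAZ) ⊢ (q1, xzzzz, AZ) ⊢ (q2, zzzz, AAZ) ⊢ (q1, zzz, AZ) ⊢ (q1, zz, YZ) ⊢ (q1, z, AZ) ⊢ (q1, ε, YZ)
All input consumed in state q1 with stack YZ.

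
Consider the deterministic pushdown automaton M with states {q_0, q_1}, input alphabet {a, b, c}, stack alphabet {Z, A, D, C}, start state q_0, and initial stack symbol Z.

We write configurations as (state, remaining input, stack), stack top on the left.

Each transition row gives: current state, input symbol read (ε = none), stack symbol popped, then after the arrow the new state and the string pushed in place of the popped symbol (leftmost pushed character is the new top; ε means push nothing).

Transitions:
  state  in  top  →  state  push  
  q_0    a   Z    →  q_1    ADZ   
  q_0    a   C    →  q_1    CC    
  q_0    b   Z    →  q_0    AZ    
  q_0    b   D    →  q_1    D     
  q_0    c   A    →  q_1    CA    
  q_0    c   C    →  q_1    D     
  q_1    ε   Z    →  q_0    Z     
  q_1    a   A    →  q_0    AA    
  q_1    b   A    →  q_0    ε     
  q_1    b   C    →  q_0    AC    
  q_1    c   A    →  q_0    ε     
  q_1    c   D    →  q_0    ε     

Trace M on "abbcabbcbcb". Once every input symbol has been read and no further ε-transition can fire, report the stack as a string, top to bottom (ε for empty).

ACAZ

(q_0, abbcabbcbcb, Z)
  read a, top Z: go to q_1, push ADZ → (q_1, bbcabbcbcb, ADZ)
  read b, top A: go to q_0, push ε → (q_0, bcabbcbcb, DZ)
  read b, top D: go to q_1, push D → (q_1, cabbcbcb, DZ)
  read c, top D: go to q_0, push ε → (q_0, abbcbcb, Z)
  read a, top Z: go to q_1, push ADZ → (q_1, bbcbcb, ADZ)
  read b, top A: go to q_0, push ε → (q_0, bcbcb, DZ)
  read b, top D: go to q_1, push D → (q_1, cbcb, DZ)
  read c, top D: go to q_0, push ε → (q_0, bcb, Z)
  read b, top Z: go to q_0, push AZ → (q_0, cb, AZ)
  read c, top A: go to q_1, push CA → (q_1, b, CAZ)
  read b, top C: go to q_0, push AC → (q_0, ε, ACAZ)
All input consumed in state q_0 with stack ACAZ.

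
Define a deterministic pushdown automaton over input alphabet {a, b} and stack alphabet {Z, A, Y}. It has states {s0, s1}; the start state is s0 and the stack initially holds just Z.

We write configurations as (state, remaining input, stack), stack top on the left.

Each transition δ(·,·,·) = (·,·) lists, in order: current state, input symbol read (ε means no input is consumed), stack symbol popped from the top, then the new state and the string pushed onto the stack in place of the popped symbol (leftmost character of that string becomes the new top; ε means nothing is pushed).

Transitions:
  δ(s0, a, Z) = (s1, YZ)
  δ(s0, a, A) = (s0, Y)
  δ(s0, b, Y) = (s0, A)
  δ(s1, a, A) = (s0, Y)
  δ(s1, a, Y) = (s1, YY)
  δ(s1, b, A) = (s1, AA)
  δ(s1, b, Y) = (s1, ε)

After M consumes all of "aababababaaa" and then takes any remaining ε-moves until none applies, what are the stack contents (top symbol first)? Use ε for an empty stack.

YYYYZ

(s0, aababababaaa, Z)
  read a, top Z: go to s1, push YZ → (s1, ababababaaa, YZ)
  read a, top Y: go to s1, push YY → (s1, babababaaa, YYZ)
  read b, top Y: go to s1, push ε → (s1, abababaaa, YZ)
  read a, top Y: go to s1, push YY → (s1, bababaaa, YYZ)
  read b, top Y: go to s1, push ε → (s1, ababaaa, YZ)
  read a, top Y: go to s1, push YY → (s1, babaaa, YYZ)
  read b, top Y: go to s1, push ε → (s1, abaaa, YZ)
  read a, top Y: go to s1, push YY → (s1, baaa, YYZ)
  read b, top Y: go to s1, push ε → (s1, aaa, YZ)
  read a, top Y: go to s1, push YY → (s1, aa, YYZ)
  read a, top Y: go to s1, push YY → (s1, a, YYYZ)
  read a, top Y: go to s1, push YY → (s1, ε, YYYYZ)
All input consumed in state s1 with stack YYYYZ.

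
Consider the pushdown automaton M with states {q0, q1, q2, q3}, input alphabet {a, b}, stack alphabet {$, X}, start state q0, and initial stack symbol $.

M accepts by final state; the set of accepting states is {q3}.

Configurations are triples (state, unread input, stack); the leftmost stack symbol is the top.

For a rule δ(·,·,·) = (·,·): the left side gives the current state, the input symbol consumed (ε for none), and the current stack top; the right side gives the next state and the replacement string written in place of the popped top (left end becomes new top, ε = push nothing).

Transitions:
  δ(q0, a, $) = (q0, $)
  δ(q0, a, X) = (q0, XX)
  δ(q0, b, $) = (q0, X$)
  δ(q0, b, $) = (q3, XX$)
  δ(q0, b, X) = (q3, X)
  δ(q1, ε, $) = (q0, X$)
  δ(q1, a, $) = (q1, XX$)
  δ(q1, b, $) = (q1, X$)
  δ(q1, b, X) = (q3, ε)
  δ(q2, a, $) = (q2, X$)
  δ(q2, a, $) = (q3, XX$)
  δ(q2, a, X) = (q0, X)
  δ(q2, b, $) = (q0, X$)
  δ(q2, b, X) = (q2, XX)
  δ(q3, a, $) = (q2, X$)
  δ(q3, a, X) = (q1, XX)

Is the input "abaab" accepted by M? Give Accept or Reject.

One accepting computation: (q0, abaab, $) ⊢ (q0, baab, $) ⊢ (q0, aab, X$) ⊢ (q0, ab, XX$) ⊢ (q0, b, XXX$) ⊢ (q3, ε, XXX$)
All input consumed and state q3 ∈ F.

Accept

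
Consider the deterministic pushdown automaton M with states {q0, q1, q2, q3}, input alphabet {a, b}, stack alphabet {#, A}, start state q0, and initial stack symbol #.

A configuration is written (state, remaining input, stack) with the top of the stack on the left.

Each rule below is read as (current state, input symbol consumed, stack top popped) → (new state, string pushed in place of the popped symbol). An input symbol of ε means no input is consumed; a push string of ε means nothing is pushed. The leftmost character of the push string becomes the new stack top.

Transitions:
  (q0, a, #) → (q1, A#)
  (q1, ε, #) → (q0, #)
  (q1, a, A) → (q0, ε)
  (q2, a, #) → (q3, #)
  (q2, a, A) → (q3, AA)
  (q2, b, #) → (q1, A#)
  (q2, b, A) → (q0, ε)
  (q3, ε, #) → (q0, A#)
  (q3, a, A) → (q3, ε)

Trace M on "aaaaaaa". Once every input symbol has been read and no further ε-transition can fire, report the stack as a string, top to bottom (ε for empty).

(q0, aaaaaaa, #)
  read a, top #: go to q1, push A# → (q1, aaaaaa, A#)
  read a, top A: go to q0, push ε → (q0, aaaaa, #)
  read a, top #: go to q1, push A# → (q1, aaaa, A#)
  read a, top A: go to q0, push ε → (q0, aaa, #)
  read a, top #: go to q1, push A# → (q1, aa, A#)
  read a, top A: go to q0, push ε → (q0, a, #)
  read a, top #: go to q1, push A# → (q1, ε, A#)
All input consumed in state q1 with stack A#.

A#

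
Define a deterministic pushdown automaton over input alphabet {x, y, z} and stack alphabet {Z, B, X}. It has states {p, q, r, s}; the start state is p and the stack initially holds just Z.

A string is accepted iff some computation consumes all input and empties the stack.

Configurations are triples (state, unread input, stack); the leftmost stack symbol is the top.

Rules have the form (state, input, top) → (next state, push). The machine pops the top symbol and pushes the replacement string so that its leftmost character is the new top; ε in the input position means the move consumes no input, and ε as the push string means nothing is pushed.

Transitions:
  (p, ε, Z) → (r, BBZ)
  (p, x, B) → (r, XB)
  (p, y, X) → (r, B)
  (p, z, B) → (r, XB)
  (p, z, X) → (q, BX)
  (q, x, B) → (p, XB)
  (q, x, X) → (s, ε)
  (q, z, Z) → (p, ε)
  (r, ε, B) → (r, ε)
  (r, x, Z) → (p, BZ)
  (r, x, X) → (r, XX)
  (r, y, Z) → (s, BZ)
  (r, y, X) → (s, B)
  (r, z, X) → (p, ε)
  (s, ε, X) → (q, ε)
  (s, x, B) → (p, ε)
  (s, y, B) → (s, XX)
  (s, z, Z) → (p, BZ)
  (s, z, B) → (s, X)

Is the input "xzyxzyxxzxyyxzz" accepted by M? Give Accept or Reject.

Accept

(p, xzyxzyxxzxyyxzz, Z) ⊢ (r, xzyxzyxxzxyyxzz, BBZ) ⊢ (r, xzyxzyxxzxyyxzz, BZ) ⊢ (r, xzyxzyxxzxyyxzz, Z) ⊢ (p, zyxzyxxzxyyxzz, BZ) ⊢ (r, yxzyxxzxyyxzz, XBZ) ⊢ (s, xzyxxzxyyxzz, BBZ) ⊢ (p, zyxxzxyyxzz, BZ) ⊢ (r, yxxzxyyxzz, XBZ) ⊢ (s, xxzxyyxzz, BBZ) ⊢ (p, xzxyyxzz, BZ) ⊢ (r, zxyyxzz, XBZ) ⊢ (p, xyyxzz, BZ) ⊢ (r, yyxzz, XBZ) ⊢ (s, yxzz, BBZ) ⊢ (s, xzz, XXBZ) ⊢ (q, xzz, XBZ) ⊢ (s, zz, BZ) ⊢ (s, z, XZ) ⊢ (q, z, Z) ⊢ (p, ε, ε)
All input consumed and the stack is empty.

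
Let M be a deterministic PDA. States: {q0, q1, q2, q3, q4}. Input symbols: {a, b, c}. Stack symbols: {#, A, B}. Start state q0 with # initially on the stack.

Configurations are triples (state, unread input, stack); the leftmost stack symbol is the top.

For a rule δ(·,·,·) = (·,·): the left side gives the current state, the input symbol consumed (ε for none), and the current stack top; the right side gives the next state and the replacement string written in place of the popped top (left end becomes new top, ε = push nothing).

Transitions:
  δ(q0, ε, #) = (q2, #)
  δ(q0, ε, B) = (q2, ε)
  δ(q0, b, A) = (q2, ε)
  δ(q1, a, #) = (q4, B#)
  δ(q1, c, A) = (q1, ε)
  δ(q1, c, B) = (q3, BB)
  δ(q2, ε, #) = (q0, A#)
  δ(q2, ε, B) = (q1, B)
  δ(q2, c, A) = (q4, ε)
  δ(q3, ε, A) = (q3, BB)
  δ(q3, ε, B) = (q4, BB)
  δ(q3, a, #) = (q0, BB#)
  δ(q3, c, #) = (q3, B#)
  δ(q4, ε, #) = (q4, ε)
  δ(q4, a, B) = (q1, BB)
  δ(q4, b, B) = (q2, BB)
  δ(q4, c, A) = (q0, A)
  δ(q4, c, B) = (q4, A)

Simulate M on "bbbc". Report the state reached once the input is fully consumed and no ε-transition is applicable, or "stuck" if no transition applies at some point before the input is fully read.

stuck

(q0, bbbc, #)
  ε-move, top #: go to q2, push # → (q2, bbbc, #)
  ε-move, top #: go to q0, push A# → (q0, bbbc, A#)
  read b, top A: go to q2, push ε → (q2, bbc, #)
  ε-move, top #: go to q0, push A# → (q0, bbc, A#)
  read b, top A: go to q2, push ε → (q2, bc, #)
  ε-move, top #: go to q0, push A# → (q0, bc, A#)
  read b, top A: go to q2, push ε → (q2, c, #)
  ε-move, top #: go to q0, push A# → (q0, c, A#)
No transition for (q0, c, top A); M blocks with input c remaining.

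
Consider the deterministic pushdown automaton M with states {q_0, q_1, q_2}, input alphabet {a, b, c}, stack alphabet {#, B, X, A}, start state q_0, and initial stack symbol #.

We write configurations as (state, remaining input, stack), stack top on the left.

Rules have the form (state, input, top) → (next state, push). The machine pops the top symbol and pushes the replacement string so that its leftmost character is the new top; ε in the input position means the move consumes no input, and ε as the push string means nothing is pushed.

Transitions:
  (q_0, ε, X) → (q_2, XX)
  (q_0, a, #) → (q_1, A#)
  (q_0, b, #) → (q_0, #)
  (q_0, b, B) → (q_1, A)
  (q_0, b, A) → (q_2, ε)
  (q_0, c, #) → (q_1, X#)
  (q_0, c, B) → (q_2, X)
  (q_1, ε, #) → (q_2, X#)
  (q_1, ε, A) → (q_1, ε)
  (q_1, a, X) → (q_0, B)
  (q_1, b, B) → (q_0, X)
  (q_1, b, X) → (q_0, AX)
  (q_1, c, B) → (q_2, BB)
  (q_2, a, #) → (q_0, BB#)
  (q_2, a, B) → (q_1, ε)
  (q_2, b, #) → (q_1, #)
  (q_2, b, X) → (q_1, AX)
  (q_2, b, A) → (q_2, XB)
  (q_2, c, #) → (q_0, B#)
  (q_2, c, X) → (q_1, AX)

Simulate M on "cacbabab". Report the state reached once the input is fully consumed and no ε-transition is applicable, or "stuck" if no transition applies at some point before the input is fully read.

(q_0, cacbabab, #)
  read c, top #: go to q_1, push X# → (q_1, acbabab, X#)
  read a, top X: go to q_0, push B → (q_0, cbabab, B#)
  read c, top B: go to q_2, push X → (q_2, babab, X#)
  read b, top X: go to q_1, push AX → (q_1, abab, AX#)
  ε-move, top A: go to q_1, push ε → (q_1, abab, X#)
  read a, top X: go to q_0, push B → (q_0, bab, B#)
  read b, top B: go to q_1, push A → (q_1, ab, A#)
  ε-move, top A: go to q_1, push ε → (q_1, ab, #)
  ε-move, top #: go to q_2, push X# → (q_2, ab, X#)
No transition for (q_2, a, top X); M blocks with input ab remaining.

stuck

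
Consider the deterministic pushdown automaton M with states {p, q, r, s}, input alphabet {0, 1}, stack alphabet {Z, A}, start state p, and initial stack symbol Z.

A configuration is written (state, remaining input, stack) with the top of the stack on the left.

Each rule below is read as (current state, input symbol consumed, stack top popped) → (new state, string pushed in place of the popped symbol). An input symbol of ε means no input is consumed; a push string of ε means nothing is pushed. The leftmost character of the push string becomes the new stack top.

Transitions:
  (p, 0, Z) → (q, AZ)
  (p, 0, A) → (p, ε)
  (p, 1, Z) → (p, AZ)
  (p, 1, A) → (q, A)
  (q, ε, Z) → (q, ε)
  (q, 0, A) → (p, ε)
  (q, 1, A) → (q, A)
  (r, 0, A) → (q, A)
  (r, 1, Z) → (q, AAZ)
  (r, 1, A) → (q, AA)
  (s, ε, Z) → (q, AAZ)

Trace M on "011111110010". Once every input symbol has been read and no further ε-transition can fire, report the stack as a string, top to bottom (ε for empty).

Z

(p, 011111110010, Z) ⊢ (q, 11111110010, AZ) ⊢ (q, 1111110010, AZ) ⊢ (q, 111110010, AZ) ⊢ (q, 11110010, AZ) ⊢ (q, 1110010, AZ) ⊢ (q, 110010, AZ) ⊢ (q, 10010, AZ) ⊢ (q, 0010, AZ) ⊢ (p, 010, Z) ⊢ (q, 10, AZ) ⊢ (q, 0, AZ) ⊢ (p, ε, Z)
All input consumed in state p with stack Z.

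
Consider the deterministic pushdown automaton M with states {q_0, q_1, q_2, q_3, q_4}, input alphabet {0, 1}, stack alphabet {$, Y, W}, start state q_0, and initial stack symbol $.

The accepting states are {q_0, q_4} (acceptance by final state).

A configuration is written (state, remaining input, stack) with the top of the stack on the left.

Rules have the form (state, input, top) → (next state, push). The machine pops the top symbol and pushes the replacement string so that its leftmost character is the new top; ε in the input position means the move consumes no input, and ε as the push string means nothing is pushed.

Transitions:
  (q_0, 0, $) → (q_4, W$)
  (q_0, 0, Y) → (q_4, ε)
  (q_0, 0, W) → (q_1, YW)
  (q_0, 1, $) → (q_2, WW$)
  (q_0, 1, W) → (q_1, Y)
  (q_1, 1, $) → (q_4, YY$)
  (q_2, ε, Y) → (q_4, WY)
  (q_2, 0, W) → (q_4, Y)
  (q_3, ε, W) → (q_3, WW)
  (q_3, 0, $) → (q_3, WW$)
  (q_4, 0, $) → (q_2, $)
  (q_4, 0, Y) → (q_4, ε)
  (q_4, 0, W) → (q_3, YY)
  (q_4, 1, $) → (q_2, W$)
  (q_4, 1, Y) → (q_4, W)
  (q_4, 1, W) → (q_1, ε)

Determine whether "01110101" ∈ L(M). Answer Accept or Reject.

Reject

(q_0, 01110101, $)
  read 0, top $: go to q_4, push W$ → (q_4, 1110101, W$)
  read 1, top W: go to q_1, push ε → (q_1, 110101, $)
  read 1, top $: go to q_4, push YY$ → (q_4, 10101, YY$)
  read 1, top Y: go to q_4, push W → (q_4, 0101, WY$)
  read 0, top W: go to q_3, push YY → (q_3, 101, YYY$)
No transition applies at (q_3, 101, YYY$); input not fully consumed.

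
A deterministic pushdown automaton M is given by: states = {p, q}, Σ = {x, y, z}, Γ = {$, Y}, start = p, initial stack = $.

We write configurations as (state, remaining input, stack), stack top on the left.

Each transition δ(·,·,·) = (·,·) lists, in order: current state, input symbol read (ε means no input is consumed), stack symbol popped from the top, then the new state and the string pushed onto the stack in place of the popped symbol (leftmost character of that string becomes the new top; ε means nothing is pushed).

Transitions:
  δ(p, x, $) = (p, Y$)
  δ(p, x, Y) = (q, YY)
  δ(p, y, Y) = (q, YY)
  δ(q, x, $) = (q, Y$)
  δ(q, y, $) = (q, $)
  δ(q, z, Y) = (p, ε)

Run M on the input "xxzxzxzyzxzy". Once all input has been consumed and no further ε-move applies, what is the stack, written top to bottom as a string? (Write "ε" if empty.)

(p, xxzxzxzyzxzy, $)
  read x, top $: go to p, push Y$ → (p, xzxzxzyzxzy, Y$)
  read x, top Y: go to q, push YY → (q, zxzxzyzxzy, YY$)
  read z, top Y: go to p, push ε → (p, xzxzyzxzy, Y$)
  read x, top Y: go to q, push YY → (q, zxzyzxzy, YY$)
  read z, top Y: go to p, push ε → (p, xzyzxzy, Y$)
  read x, top Y: go to q, push YY → (q, zyzxzy, YY$)
  read z, top Y: go to p, push ε → (p, yzxzy, Y$)
  read y, top Y: go to q, push YY → (q, zxzy, YY$)
  read z, top Y: go to p, push ε → (p, xzy, Y$)
  read x, top Y: go to q, push YY → (q, zy, YY$)
  read z, top Y: go to p, push ε → (p, y, Y$)
  read y, top Y: go to q, push YY → (q, ε, YY$)
All input consumed in state q with stack YY$.

YY$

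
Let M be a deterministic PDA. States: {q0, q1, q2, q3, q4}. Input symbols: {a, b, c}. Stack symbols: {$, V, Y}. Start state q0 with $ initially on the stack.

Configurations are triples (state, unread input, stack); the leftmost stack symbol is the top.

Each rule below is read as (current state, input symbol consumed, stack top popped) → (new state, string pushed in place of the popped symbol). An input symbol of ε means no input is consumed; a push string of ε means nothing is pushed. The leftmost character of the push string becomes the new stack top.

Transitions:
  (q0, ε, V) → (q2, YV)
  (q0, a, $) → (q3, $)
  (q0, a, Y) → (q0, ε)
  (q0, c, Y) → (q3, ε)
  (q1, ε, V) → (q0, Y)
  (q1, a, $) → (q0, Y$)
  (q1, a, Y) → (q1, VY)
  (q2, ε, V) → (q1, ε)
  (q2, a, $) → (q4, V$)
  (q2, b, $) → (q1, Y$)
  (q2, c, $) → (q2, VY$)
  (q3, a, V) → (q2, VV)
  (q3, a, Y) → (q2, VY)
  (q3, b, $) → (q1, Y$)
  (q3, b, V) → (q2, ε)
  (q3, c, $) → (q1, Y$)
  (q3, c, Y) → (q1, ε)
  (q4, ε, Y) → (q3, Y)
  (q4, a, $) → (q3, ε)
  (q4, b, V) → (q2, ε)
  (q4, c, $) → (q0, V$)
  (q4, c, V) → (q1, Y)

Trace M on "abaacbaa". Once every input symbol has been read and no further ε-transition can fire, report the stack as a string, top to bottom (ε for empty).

(q0, abaacbaa, $)
  read a, top $: go to q3, push $ → (q3, baacbaa, $)
  read b, top $: go to q1, push Y$ → (q1, aacbaa, Y$)
  read a, top Y: go to q1, push VY → (q1, acbaa, VY$)
  ε-move, top V: go to q0, push Y → (q0, acbaa, YY$)
  read a, top Y: go to q0, push ε → (q0, cbaa, Y$)
  read c, top Y: go to q3, push ε → (q3, baa, $)
  read b, top $: go to q1, push Y$ → (q1, aa, Y$)
  read a, top Y: go to q1, push VY → (q1, a, VY$)
  ε-move, top V: go to q0, push Y → (q0, a, YY$)
  read a, top Y: go to q0, push ε → (q0, ε, Y$)
All input consumed in state q0 with stack Y$.

Y$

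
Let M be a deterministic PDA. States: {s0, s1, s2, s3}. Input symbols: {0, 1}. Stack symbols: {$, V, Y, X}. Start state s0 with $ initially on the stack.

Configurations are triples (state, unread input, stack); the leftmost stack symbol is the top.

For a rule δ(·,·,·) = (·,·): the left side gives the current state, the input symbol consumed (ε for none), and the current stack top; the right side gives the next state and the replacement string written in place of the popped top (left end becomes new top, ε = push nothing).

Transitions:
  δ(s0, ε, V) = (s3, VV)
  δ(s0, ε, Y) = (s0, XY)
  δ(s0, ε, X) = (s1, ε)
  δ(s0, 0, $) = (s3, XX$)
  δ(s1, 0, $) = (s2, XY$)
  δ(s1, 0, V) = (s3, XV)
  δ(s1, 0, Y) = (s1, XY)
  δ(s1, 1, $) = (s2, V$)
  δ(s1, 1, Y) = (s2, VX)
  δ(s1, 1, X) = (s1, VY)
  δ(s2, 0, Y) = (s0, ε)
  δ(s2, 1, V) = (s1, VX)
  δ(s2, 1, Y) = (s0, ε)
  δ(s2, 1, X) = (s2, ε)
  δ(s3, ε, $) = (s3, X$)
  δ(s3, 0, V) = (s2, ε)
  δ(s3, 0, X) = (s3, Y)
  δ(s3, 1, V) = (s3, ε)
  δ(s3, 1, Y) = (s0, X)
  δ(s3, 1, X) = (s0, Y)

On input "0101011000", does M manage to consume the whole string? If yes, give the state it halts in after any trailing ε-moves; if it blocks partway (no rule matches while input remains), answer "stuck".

(s0, 0101011000, $) ⊢ (s3, 101011000, XX$) ⊢ (s0, 01011000, YX$) ⊢ (s0, 01011000, XYX$) ⊢ (s1, 01011000, YX$) ⊢ (s1, 1011000, XYX$) ⊢ (s1, 011000, VYYX$) ⊢ (s3, 11000, XVYYX$) ⊢ (s0, 1000, YVYYX$) ⊢ (s0, 1000, XYVYYX$) ⊢ (s1, 1000, YVYYX$) ⊢ (s2, 000, VXVYYX$)
No transition for (s2, 0, top V); M blocks with input 000 remaining.

stuck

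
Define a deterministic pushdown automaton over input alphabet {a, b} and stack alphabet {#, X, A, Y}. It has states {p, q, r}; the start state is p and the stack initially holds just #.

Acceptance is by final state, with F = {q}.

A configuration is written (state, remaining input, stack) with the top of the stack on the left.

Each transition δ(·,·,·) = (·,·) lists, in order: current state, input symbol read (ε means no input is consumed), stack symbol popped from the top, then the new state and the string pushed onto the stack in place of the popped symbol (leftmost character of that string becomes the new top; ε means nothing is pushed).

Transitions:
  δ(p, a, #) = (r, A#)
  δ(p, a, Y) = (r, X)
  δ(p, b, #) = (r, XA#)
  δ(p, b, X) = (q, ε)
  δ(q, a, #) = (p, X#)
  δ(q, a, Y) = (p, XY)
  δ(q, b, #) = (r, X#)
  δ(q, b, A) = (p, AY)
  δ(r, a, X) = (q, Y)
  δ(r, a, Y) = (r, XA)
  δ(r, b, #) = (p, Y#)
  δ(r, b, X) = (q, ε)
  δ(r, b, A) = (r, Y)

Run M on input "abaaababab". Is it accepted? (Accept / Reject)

(p, abaaababab, #)
  read a, top #: go to r, push A# → (r, baaababab, A#)
  read b, top A: go to r, push Y → (r, aaababab, Y#)
  read a, top Y: go to r, push XA → (r, aababab, XA#)
  read a, top X: go to q, push Y → (q, ababab, YA#)
  read a, top Y: go to p, push XY → (p, babab, XYA#)
  read b, top X: go to q, push ε → (q, abab, YA#)
  read a, top Y: go to p, push XY → (p, bab, XYA#)
  read b, top X: go to q, push ε → (q, ab, YA#)
  read a, top Y: go to p, push XY → (p, b, XYA#)
  read b, top X: go to q, push ε → (q, ε, YA#)
All input consumed; state q ∈ F.

Accept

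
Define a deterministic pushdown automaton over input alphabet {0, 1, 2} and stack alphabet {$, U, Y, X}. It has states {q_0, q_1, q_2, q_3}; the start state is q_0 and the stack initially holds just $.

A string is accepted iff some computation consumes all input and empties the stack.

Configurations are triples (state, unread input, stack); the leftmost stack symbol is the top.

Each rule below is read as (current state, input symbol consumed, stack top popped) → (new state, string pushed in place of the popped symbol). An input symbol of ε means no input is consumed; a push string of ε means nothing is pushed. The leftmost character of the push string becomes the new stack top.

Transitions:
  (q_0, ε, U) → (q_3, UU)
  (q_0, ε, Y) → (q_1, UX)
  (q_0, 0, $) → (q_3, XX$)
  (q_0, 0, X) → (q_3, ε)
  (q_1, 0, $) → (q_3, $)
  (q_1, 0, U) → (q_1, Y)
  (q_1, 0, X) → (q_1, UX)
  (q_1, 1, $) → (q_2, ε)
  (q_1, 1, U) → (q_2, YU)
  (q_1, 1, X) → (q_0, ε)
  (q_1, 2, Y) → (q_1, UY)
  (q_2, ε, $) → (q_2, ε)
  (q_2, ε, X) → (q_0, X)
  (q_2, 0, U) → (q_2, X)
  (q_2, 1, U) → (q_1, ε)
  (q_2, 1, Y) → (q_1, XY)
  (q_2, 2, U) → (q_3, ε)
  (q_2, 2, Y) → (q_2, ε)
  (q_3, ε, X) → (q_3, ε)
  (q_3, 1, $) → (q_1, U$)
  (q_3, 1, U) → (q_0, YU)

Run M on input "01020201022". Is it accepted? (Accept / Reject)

Reject

(q_0, 01020201022, $) ⊢ (q_3, 1020201022, XX$) ⊢ (q_3, 1020201022, X$) ⊢ (q_3, 1020201022, $) ⊢ (q_1, 020201022, U$) ⊢ (q_1, 20201022, Y$) ⊢ (q_1, 0201022, UY$) ⊢ (q_1, 201022, YY$) ⊢ (q_1, 01022, UYY$) ⊢ (q_1, 1022, YYY$)
No transition applies at (q_1, 1022, YYY$); input not fully consumed.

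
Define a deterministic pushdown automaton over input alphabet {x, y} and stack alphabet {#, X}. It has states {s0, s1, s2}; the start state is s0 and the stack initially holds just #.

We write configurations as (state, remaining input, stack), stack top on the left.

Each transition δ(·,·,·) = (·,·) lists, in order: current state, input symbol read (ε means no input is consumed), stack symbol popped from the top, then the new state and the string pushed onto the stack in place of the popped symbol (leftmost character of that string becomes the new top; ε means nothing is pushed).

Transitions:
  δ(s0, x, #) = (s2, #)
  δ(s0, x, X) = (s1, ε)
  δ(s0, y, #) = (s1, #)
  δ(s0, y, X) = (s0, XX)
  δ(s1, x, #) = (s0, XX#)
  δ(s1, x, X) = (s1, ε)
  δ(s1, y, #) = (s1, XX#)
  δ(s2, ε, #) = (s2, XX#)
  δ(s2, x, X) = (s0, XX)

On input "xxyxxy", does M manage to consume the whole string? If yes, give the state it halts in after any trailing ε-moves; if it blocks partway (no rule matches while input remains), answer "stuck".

stuck

(s0, xxyxxy, #) ⊢ (s2, xyxxy, #) ⊢ (s2, xyxxy, XX#) ⊢ (s0, yxxy, XXX#) ⊢ (s0, xxy, XXXX#) ⊢ (s1, xy, XXX#) ⊢ (s1, y, XX#)
No transition for (s1, y, top X); M blocks with input y remaining.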